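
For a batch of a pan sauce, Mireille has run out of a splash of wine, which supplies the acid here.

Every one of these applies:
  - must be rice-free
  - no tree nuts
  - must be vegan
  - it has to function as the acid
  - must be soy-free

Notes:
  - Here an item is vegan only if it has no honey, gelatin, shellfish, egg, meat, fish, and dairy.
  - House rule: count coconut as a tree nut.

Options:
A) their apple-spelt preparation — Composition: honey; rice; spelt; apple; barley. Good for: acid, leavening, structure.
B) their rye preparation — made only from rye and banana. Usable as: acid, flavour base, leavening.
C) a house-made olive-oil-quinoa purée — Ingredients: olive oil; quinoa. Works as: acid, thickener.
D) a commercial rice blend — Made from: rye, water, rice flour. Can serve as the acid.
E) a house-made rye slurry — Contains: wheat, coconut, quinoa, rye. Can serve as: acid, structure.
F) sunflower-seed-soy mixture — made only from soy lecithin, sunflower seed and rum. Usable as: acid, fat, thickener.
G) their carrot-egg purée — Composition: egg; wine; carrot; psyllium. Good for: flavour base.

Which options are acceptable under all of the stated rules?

A: has honey, so not vegan; has rice, so not rice-free — no
B: tree-nut-free, no rice — keep
C: only olive oil and quinoa; none excluded — keep
D: has rice flour, so not rice-free — out
E: has coconut, so not tree-nut-free — no
F: has soy lecithin, so not soy-free — no
G: not usable as an acid; has egg, so not vegan — reject

B, C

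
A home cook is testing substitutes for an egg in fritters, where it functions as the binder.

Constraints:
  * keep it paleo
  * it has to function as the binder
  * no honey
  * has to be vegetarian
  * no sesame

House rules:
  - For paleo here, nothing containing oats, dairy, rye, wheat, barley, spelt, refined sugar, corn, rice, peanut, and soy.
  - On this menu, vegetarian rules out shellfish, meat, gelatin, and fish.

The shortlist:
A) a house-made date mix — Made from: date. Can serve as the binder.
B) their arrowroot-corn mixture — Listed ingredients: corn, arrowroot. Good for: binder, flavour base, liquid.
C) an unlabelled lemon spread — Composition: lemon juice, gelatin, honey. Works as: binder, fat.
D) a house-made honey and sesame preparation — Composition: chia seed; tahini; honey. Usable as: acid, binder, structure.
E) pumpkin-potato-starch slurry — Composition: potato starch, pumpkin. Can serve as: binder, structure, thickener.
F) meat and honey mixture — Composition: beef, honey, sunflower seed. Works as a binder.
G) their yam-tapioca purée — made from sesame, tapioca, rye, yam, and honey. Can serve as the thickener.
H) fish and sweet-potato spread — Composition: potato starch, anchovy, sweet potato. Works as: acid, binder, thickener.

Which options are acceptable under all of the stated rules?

A: vegetarian, paleo — valid
B: has corn, so not paleo — no
C: has gelatin, so not vegetarian; has honey, so not honey-free — no
D: has tahini, so not sesame-free; has honey, so not honey-free — no
E: all constraints satisfied — OK
F: has beef, so not vegetarian; has honey, so not honey-free — reject
G: not usable as a binder; has rye, so not paleo (and 2 more) — no
H: has anchovy, so not vegetarian — no

A, E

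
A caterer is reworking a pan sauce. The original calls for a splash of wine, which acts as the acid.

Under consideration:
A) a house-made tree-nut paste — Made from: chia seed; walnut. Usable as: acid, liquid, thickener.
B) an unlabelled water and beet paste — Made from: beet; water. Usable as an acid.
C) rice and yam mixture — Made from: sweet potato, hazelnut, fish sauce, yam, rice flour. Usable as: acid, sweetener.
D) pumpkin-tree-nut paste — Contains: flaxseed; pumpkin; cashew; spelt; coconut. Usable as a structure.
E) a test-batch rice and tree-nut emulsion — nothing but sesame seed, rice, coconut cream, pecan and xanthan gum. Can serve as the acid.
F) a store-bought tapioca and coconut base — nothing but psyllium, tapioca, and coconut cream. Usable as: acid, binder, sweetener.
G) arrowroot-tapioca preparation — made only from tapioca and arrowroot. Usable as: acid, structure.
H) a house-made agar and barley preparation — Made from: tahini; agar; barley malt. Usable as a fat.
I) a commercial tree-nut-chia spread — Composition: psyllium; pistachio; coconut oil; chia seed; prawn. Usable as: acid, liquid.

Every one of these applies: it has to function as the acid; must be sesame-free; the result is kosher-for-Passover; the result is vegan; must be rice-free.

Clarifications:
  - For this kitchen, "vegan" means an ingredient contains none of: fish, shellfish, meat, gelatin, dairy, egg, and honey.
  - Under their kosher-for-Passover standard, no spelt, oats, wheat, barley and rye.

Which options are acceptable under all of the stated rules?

A: all constraints satisfied — valid
B: works as an acid, no rice, vegan — keep
C: has fish sauce, so not vegan; has rice flour, so not rice-free — out
D: not usable as an acid; has spelt, so not kosher-for-Passover — no
E: has rice, so not rice-free; has sesame seed, so not sesame-free — reject
F: only coconut cream, tapioca and psyllium; none excluded — keep
G: only tapioca and arrowroot; none excluded — valid
H: not usable as an acid; has barley malt, so not kosher-for-Passover (and 1 more) — reject
I: has prawn, so not vegan — reject

A, B, F, G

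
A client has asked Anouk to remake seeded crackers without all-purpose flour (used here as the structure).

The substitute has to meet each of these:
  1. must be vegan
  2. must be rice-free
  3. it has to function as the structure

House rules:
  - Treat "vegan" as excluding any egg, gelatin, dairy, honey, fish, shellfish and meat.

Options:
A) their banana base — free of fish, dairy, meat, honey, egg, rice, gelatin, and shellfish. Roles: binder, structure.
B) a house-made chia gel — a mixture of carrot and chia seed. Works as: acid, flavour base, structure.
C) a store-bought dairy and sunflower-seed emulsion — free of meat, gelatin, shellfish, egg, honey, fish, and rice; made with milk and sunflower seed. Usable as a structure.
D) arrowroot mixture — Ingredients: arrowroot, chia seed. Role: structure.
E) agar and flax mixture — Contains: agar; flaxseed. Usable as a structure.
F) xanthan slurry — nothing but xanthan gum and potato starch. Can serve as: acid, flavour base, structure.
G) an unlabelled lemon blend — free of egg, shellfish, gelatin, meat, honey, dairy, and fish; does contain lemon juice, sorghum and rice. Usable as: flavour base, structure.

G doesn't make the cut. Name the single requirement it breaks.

usable as a structure: satisfied
vegan: satisfied
rice-free: has rice — fails

rice-free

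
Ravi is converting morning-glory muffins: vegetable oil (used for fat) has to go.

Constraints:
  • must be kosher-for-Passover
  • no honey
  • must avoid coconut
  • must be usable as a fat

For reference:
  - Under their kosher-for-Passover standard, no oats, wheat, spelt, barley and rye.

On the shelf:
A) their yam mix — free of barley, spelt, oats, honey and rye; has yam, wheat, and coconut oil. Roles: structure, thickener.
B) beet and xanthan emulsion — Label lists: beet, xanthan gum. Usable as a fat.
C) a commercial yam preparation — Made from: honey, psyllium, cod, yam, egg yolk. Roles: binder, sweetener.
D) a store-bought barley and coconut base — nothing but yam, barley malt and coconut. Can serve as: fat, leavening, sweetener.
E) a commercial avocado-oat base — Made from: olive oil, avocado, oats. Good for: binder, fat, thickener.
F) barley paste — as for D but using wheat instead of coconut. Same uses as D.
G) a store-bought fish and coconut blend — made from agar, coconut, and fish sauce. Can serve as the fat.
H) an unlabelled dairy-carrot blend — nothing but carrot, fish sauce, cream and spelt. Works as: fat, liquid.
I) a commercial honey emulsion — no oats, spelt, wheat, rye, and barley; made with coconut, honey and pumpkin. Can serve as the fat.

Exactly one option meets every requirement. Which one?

A: not usable as a fat; has wheat, so not kosher-for-Passover (and 1 more) — no
B: only beet and xanthan gum; none excluded — keep
C: not usable as a fat; has honey, so not honey-free — no
D: has barley malt, so not kosher-for-Passover; has coconut, so not coconut-free — reject
E: has oats, so not kosher-for-Passover — no
F: has barley malt, so not kosher-for-Passover — no
G: has coconut, so not coconut-free — reject
H: has spelt, so not kosher-for-Passover — no
I: has honey, so not honey-free; has coconut, so not coconut-free — out

B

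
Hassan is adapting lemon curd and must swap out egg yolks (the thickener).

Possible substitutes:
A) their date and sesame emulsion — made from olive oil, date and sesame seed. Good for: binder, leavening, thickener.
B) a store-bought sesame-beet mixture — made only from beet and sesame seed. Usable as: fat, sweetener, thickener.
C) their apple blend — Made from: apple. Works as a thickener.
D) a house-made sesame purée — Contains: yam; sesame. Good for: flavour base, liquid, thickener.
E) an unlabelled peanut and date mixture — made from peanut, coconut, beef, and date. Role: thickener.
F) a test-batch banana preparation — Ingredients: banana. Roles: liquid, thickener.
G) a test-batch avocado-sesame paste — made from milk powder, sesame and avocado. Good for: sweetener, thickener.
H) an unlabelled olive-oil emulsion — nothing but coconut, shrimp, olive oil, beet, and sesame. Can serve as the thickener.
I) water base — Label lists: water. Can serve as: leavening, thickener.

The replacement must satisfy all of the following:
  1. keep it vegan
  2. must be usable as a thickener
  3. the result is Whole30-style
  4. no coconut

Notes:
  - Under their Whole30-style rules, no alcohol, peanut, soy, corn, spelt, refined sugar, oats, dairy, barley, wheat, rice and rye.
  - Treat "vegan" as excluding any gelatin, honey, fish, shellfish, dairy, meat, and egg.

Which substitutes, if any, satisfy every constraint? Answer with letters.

A: works as a thickener, no coconut, Whole30-style — OK
B: works as a thickener, no coconut, Whole30-style — OK
C: works as a thickener, vegan, no coconut — keep
D: no coconut, vegan — OK
E: has peanut, so not Whole30-style; has beef, so not vegan (and 1 more) — no
F: only banana; none excluded — OK
G: has milk powder, so not Whole30-style; has milk powder, so not vegan — out
H: has shrimp, so not vegan; has coconut, so not coconut-free — out
I: only water; none excluded — keep

A, B, C, D, F, I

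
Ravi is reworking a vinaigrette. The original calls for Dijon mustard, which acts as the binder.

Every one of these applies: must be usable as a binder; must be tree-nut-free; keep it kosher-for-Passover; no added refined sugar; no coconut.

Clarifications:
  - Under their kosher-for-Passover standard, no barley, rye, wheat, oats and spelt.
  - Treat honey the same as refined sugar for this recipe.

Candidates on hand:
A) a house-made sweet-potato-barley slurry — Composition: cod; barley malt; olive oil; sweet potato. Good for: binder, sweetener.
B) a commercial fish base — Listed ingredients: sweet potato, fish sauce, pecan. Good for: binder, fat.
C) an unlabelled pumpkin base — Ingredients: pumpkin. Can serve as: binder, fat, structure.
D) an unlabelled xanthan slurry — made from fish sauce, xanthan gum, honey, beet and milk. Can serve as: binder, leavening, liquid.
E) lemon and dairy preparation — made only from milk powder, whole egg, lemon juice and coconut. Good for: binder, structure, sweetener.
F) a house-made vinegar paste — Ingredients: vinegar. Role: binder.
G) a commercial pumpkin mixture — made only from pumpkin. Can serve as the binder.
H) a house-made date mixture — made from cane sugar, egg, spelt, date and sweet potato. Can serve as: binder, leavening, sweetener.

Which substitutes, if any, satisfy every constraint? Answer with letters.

A: has barley malt, so not kosher-for-Passover — out
B: has pecan, so not tree-nut-free — out
C: no tree nuts, no coconut — OK
D: has honey, so not no-added-sugar — reject
E: has coconut, so not coconut-free — out
F: only vinegar; none excluded — OK
G: only pumpkin; none excluded — valid
H: has spelt, so not kosher-for-Passover; has cane sugar, so not no-added-sugar — out

C, F, G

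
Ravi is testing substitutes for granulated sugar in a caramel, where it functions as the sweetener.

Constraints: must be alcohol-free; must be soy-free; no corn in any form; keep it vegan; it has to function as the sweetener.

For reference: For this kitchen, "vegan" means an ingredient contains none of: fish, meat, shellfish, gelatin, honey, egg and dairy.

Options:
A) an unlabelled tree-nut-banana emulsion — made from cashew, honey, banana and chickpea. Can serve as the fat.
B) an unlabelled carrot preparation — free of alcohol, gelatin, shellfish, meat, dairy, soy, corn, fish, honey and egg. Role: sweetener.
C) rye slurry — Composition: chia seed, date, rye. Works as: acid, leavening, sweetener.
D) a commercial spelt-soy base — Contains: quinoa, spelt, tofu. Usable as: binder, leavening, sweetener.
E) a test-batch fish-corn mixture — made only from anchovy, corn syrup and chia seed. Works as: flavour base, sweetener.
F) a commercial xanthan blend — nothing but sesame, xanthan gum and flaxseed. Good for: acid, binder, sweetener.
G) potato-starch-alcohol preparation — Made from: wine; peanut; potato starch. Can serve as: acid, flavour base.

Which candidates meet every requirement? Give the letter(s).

A: not usable as a sweetener; has honey, so not vegan — no
B: nothing on the exclusion list — keep
C: every rule checks out — keep
D: has tofu, so not soy-free — out
E: has anchovy, so not vegan; has corn syrup, so not corn-free — reject
F: works as a sweetener, no soy, no alcohol — OK
G: not usable as a sweetener; has wine, so not alcohol-free — reject

B, C, F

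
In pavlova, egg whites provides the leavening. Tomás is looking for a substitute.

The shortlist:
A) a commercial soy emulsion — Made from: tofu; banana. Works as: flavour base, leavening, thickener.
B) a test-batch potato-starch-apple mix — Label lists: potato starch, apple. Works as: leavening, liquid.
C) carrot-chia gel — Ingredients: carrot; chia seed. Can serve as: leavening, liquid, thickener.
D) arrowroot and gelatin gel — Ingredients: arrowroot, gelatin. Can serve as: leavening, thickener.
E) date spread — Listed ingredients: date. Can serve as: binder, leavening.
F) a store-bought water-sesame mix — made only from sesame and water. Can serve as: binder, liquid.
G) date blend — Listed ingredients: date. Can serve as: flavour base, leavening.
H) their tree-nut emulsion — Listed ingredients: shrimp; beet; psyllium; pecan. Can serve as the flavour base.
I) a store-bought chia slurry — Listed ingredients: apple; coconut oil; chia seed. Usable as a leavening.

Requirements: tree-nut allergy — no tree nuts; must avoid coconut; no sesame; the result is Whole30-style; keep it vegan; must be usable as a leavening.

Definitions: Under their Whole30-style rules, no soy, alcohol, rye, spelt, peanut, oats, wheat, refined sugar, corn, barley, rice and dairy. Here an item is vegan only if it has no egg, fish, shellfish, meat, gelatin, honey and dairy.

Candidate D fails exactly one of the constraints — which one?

vegan

usable as a leavening: satisfied
Whole30-style: satisfied
vegan: has gelatin — fails
sesame-free: satisfied
tree-nut-free: satisfied
coconut-free: satisfied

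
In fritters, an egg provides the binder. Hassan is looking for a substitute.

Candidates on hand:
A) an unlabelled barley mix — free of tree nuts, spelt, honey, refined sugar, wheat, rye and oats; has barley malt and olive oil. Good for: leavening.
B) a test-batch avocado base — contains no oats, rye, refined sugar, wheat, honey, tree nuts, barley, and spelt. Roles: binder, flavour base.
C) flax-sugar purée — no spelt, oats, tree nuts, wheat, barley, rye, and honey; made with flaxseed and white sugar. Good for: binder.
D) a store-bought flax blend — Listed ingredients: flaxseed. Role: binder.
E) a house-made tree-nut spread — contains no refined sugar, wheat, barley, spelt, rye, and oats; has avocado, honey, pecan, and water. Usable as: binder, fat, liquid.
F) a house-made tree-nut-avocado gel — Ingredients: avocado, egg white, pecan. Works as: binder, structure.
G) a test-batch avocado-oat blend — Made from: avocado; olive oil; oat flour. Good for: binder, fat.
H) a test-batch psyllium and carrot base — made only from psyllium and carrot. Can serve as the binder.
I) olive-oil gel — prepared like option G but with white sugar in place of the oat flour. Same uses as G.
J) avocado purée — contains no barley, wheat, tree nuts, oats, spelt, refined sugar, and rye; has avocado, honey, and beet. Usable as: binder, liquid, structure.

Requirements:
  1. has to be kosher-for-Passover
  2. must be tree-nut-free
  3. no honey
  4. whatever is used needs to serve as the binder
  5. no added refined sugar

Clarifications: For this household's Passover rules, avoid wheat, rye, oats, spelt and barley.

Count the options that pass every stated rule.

3

A: not usable as a binder; has barley malt, so not kosher-for-Passover — reject
B: nothing on the exclusion list — keep
C: has white sugar, so not no-added-sugar — no
D: no refined sugar, kosher-for-Passover — keep
E: has honey, so not honey-free; has pecan, so not tree-nut-free — reject
F: has pecan, so not tree-nut-free — no
G: has oat flour, so not kosher-for-Passover — reject
H: no honey, no tree nuts — OK
I: has white sugar, so not no-added-sugar — no
J: has honey, so not honey-free — no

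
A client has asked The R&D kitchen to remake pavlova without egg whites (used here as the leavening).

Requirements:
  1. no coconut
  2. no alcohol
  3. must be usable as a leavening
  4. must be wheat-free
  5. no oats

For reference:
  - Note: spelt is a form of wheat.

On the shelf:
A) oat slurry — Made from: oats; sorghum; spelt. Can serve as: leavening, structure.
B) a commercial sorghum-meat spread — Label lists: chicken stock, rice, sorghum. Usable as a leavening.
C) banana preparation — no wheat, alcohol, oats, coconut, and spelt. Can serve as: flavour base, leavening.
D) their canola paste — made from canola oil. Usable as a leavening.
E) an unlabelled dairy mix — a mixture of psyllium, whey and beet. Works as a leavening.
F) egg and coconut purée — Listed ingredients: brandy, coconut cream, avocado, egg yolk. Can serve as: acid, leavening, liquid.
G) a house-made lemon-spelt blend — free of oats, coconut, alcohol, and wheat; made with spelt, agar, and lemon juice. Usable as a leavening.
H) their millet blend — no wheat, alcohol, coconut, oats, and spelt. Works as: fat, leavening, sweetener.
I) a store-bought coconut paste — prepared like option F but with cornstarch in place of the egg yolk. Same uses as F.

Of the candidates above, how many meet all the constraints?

A: has oats, so not oat-free; has spelt, so not wheat-free — no
B: only chicken stock, rice and sorghum; none excluded — valid
C: works as a leavening, no oats, no alcohol — valid
D: nothing on the exclusion list — OK
E: only whey, beet and psyllium; none excluded — valid
F: has brandy, so not alcohol-free; has coconut cream, so not coconut-free — reject
G: has spelt, so not wheat-free — no
H: wheat-free, no oats — OK
I: has brandy, so not alcohol-free; has coconut cream, so not coconut-free — out

5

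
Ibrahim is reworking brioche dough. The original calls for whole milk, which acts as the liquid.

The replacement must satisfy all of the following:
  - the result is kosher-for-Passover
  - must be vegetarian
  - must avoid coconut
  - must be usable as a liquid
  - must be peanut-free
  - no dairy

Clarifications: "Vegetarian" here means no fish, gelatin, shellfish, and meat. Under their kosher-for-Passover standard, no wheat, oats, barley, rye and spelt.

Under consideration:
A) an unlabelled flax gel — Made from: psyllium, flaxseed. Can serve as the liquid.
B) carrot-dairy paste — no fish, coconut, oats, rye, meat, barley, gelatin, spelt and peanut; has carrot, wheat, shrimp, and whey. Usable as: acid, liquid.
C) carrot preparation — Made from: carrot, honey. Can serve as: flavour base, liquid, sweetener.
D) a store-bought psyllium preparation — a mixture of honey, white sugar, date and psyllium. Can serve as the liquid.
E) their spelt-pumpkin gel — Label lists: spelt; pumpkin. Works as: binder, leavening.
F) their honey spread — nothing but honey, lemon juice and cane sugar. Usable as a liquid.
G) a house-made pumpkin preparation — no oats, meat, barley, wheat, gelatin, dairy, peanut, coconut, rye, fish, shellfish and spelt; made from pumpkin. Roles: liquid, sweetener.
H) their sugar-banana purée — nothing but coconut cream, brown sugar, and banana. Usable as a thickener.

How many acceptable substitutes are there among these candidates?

A: no peanut, no dairy — OK
B: has shrimp, so not vegetarian; has wheat, so not kosher-for-Passover (and 1 more) — no
C: works as a liquid, no coconut, no peanut — OK
D: every rule checks out — OK
E: not usable as a liquid; has spelt, so not kosher-for-Passover — out
F: only honey, cane sugar and lemon juice; none excluded — OK
G: works as a liquid, no peanut, no coconut — valid
H: not usable as a liquid; has coconut cream, so not coconut-free — no

5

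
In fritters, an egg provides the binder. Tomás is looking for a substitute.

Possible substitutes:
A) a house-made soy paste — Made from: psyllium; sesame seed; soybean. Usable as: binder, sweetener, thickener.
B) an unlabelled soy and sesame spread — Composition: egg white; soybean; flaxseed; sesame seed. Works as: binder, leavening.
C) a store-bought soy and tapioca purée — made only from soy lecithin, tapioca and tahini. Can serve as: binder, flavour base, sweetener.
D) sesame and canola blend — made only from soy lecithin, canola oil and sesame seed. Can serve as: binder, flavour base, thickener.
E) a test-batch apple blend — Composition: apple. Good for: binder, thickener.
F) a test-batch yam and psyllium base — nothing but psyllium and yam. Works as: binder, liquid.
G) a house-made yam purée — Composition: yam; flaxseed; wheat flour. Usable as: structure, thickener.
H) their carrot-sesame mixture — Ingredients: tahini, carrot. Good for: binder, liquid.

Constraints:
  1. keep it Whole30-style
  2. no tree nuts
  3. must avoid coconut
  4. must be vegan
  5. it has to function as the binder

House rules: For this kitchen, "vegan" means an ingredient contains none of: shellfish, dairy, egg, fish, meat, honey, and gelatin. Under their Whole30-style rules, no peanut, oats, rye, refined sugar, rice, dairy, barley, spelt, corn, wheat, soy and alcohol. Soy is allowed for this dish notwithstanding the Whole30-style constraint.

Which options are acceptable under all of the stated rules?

A: soy is permitted under the Whole30-style carve-out; nothing else excluded — keep
B: has egg white, so not vegan — out
C: soy is permitted under the Whole30-style carve-out; nothing else excluded — valid
D: soy is permitted under the Whole30-style carve-out; nothing else excluded — keep
E: works as a binder, vegan, no coconut — OK
F: only psyllium and yam; none excluded — keep
G: not usable as a binder; has wheat flour, so not Whole30-style — reject
H: no coconut, vegan — OK

A, C, D, E, F, H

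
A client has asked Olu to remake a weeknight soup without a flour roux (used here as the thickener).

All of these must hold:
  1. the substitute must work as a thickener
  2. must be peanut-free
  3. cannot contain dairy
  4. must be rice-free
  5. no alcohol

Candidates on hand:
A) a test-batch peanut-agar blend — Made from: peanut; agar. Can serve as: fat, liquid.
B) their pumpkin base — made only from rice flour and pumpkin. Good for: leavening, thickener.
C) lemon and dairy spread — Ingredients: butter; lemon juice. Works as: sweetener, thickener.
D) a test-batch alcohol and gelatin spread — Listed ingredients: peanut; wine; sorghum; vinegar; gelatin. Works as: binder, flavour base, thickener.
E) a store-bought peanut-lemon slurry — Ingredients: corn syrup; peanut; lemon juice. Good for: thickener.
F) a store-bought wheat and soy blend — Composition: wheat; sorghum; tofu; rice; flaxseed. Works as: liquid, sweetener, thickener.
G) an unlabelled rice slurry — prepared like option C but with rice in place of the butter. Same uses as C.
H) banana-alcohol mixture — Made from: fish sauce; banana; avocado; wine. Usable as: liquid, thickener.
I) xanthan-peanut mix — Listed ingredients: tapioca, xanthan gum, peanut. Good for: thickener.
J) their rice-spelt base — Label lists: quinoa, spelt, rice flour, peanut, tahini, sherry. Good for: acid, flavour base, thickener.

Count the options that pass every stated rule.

A: not usable as a thickener; has peanut, so not peanut-free — reject
B: has rice flour, so not rice-free — reject
C: has butter, so not dairy-free — no
D: has peanut, so not peanut-free; has wine, so not alcohol-free — reject
E: has peanut, so not peanut-free — no
F: has rice, so not rice-free — no
G: has rice, so not rice-free — reject
H: has wine, so not alcohol-free — reject
I: has peanut, so not peanut-free — out
J: has peanut, so not peanut-free; has rice flour, so not rice-free (and 1 more) — no

0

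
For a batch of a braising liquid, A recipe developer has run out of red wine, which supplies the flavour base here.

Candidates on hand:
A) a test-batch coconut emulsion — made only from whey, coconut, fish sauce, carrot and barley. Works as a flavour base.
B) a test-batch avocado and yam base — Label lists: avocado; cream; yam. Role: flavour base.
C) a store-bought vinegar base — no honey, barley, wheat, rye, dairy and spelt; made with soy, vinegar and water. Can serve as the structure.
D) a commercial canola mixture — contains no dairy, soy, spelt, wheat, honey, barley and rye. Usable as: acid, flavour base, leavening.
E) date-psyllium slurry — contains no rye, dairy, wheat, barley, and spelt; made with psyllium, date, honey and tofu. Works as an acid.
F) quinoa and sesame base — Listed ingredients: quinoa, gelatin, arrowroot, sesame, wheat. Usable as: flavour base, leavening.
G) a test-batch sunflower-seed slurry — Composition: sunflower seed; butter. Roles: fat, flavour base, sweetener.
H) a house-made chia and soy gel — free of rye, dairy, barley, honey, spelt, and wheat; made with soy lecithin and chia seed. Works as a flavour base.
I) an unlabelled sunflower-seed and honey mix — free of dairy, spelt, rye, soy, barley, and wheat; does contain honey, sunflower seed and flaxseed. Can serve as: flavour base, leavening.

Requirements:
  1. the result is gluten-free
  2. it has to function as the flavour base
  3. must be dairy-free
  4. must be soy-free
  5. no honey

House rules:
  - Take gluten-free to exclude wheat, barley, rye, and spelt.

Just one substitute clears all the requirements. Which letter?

A: has barley, so not gluten-free; has whey, so not dairy-free — out
B: has cream, so not dairy-free — no
C: not usable as a flavour base; has soy, so not soy-free — reject
D: works as a flavour base, no dairy, no honey — valid
E: not usable as a flavour base; has tofu, so not soy-free (and 1 more) — no
F: has wheat, so not gluten-free — no
G: has butter, so not dairy-free — no
H: has soy lecithin, so not soy-free — out
I: has honey, so not honey-free — no

D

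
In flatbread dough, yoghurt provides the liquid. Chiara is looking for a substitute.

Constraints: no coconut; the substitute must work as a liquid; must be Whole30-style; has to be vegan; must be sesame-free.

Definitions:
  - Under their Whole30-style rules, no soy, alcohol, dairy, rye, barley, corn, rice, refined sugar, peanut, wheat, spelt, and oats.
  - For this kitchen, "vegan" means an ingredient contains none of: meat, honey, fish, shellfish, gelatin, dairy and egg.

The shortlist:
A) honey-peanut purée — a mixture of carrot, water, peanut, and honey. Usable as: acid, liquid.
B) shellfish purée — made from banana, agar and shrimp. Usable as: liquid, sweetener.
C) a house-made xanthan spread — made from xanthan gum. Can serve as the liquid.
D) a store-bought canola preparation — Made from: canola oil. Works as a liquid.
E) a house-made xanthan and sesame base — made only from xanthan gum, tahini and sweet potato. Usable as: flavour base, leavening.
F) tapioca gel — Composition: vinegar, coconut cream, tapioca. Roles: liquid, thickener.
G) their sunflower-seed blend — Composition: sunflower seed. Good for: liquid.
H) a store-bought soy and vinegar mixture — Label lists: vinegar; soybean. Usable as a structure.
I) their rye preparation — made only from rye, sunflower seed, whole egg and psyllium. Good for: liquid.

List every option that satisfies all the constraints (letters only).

C, D, G

A: has peanut, so not Whole30-style; has honey, so not vegan — no
B: has shrimp, so not vegan — out
C: vegan, Whole30-style — valid
D: no coconut, Whole30-style — keep
E: not usable as a liquid; has tahini, so not sesame-free — no
F: has coconut cream, so not coconut-free — no
G: vegan, no coconut — keep
H: not usable as a liquid; has soybean, so not Whole30-style — reject
I: has rye, so not Whole30-style; has whole egg, so not vegan — out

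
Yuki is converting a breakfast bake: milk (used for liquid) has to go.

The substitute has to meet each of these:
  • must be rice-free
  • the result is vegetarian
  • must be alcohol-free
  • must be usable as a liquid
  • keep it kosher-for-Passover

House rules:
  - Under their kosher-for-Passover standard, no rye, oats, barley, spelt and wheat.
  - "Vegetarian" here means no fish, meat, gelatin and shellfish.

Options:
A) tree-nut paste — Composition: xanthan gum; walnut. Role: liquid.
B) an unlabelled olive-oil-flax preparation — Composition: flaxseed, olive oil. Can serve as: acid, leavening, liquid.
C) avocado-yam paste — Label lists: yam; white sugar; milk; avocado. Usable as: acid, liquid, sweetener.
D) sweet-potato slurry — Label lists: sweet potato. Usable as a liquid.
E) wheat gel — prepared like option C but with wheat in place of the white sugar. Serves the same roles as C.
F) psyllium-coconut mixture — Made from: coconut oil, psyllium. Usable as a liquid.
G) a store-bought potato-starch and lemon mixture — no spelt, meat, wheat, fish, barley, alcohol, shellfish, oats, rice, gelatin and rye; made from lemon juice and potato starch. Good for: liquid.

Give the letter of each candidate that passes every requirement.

A, B, C, D, F, G

A: only walnut and xanthan gum; none excluded — keep
B: only flaxseed and olive oil; none excluded — OK
C: milk and white sugar etc. — none of it excluded — keep
D: only sweet potato; none excluded — keep
E: has wheat, so not kosher-for-Passover — out
F: only coconut oil and psyllium; none excluded — valid
G: no rice, vegetarian — keep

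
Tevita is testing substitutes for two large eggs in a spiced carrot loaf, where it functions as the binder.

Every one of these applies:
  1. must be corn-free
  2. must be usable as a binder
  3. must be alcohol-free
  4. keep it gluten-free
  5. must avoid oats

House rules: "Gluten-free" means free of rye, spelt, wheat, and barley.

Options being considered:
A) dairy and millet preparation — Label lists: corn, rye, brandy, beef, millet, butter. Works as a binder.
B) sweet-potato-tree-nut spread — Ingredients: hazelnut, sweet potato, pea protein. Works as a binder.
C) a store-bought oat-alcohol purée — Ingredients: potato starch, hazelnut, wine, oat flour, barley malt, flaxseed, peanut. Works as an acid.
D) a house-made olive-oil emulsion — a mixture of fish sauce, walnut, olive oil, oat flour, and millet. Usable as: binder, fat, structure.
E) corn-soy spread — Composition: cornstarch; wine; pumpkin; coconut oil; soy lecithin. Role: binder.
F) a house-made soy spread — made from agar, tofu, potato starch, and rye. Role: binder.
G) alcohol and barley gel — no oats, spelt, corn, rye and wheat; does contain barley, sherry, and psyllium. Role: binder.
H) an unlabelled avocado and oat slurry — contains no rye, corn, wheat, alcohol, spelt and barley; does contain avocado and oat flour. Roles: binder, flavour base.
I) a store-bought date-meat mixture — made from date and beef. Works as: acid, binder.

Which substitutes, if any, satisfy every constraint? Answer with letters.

A: has rye, so not gluten-free; has brandy, so not alcohol-free (and 1 more) — reject
B: only hazelnut, sweet potato, and pea protein; none excluded — OK
C: not usable as a binder; has barley malt, so not gluten-free (and 2 more) — reject
D: has oat flour, so not oat-free — out
E: has wine, so not alcohol-free; has cornstarch, so not corn-free — out
F: has rye, so not gluten-free — out
G: has barley, so not gluten-free; has sherry, so not alcohol-free — no
H: has oat flour, so not oat-free — no
I: works as a binder, no corn, no alcohol — valid

B, I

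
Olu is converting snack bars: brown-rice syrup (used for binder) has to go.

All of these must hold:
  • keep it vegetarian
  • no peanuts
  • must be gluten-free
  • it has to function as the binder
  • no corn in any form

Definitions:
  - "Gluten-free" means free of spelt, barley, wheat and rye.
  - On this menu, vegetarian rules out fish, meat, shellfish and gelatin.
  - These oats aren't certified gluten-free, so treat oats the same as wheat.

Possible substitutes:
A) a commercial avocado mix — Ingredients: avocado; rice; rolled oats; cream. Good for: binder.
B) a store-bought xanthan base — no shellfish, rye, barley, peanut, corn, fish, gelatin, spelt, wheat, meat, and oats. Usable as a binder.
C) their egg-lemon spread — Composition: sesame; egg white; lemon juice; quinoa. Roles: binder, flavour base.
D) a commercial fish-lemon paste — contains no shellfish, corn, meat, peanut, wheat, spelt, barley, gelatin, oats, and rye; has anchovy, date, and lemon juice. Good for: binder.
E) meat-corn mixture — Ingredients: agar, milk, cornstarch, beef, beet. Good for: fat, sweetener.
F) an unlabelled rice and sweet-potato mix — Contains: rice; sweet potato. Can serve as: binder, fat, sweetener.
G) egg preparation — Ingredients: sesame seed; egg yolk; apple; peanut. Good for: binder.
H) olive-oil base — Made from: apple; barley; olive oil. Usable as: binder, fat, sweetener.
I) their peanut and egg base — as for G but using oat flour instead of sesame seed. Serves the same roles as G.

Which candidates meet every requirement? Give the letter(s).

B, C, F

A: has rolled oats, so not gluten-free — no
B: works as a binder, no corn, gluten-free — keep
C: works as a binder, no peanut, gluten-free — keep
D: has anchovy, so not vegetarian — no
E: not usable as a binder; has beef, so not vegetarian (and 1 more) — out
F: works as a binder, gluten-free, no corn — keep
G: has peanut, so not peanut-free — out
H: has barley, so not gluten-free — no
I: has oat flour, so not gluten-free; has peanut, so not peanut-free — no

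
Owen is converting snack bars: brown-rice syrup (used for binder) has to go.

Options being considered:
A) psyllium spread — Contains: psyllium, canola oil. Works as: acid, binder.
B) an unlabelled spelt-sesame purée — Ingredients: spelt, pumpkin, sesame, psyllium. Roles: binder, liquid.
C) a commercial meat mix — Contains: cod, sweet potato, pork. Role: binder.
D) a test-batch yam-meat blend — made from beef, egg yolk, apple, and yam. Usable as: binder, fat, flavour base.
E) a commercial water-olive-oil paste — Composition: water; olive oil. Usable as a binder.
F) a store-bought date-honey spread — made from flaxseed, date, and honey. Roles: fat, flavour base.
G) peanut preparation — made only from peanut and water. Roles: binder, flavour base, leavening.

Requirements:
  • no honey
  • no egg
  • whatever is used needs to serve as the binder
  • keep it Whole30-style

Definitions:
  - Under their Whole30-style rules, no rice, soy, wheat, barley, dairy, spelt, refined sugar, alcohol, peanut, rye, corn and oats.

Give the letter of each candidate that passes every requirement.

A: no egg, Whole30-style — valid
B: has spelt, so not Whole30-style — no
C: works as a binder, no egg, Whole30-style — OK
D: has egg yolk, so not egg-free — reject
E: all constraints satisfied — keep
F: not usable as a binder; has honey, so not honey-free — no
G: has peanut, so not Whole30-style — reject

A, C, E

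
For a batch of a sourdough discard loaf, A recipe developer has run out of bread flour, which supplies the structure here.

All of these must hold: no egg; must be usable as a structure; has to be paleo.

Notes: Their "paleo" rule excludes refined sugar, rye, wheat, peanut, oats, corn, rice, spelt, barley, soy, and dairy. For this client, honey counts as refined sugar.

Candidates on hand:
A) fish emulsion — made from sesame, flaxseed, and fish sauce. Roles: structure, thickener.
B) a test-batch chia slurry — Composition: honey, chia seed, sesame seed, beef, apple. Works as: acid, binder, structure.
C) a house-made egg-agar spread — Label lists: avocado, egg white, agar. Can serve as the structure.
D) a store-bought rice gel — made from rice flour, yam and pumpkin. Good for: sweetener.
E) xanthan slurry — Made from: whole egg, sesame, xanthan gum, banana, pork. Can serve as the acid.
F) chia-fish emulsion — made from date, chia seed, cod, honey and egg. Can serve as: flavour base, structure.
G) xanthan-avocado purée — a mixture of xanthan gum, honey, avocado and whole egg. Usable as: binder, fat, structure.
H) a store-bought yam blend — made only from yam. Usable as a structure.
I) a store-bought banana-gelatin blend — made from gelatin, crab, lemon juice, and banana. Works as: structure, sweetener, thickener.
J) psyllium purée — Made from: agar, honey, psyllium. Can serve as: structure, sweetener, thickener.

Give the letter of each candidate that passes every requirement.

A, H, I

A: only fish sauce, sesame, and flaxseed; none excluded — OK
B: has honey, so not paleo — out
C: has egg white, so not egg-free — no
D: not usable as a structure; has rice flour, so not paleo — reject
E: not usable as a structure; has whole egg, so not egg-free — reject
F: has honey, so not paleo; has egg, so not egg-free — no
G: has honey, so not paleo; has whole egg, so not egg-free — reject
H: paleo, no egg — valid
I: nothing on the exclusion list — keep
J: has honey, so not paleo — out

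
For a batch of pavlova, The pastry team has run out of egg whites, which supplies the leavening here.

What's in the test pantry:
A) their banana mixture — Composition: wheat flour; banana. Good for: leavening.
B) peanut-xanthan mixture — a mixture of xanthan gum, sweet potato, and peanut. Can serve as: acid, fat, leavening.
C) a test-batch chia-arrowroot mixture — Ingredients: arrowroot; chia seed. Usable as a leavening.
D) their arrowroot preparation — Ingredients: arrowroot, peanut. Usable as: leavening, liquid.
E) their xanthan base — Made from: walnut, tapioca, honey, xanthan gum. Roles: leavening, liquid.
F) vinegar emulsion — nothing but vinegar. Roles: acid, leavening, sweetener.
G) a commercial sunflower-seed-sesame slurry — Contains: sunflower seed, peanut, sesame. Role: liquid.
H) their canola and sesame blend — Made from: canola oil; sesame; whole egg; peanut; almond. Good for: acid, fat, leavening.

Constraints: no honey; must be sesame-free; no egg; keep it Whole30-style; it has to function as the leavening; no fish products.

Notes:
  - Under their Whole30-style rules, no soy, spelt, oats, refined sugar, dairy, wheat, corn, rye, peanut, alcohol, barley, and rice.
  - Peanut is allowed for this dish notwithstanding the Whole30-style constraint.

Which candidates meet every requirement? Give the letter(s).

B, C, D, F

A: has wheat flour, so not Whole30-style — out
B: peanut is permitted under the Whole30-style carve-out; nothing else excluded — OK
C: works as a leavening, Whole30-style, no egg — keep
D: peanut is permitted under the Whole30-style carve-out; nothing else excluded — OK
E: has honey, so not honey-free — out
F: works as a leavening, no sesame, no egg — keep
G: not usable as a leavening; has sesame, so not sesame-free — no
H: has sesame, so not sesame-free; has whole egg, so not egg-free — reject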